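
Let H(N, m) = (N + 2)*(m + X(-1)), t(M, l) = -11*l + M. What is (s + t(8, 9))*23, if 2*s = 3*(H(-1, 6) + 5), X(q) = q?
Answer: -1748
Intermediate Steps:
t(M, l) = M - 11*l
H(N, m) = (-1 + m)*(2 + N) (H(N, m) = (N + 2)*(m - 1) = (2 + N)*(-1 + m) = (-1 + m)*(2 + N))
s = 15 (s = (3*((-2 - 1*(-1) + 2*6 - 1*6) + 5))/2 = (3*((-2 + 1 + 12 - 6) + 5))/2 = (3*(5 + 5))/2 = (3*10)/2 = (½)*30 = 15)
(s + t(8, 9))*23 = (15 + (8 - 11*9))*23 = (15 + (8 - 99))*23 = (15 - 91)*23 = -76*23 = -1748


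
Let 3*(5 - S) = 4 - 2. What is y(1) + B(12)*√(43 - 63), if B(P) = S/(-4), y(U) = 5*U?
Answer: 5 - 13*I*√5/6 ≈ 5.0 - 4.8448*I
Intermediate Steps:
S = 13/3 (S = 5 - (4 - 2)/3 = 5 - ⅓*2 = 5 - ⅔ = 13/3 ≈ 4.3333)
B(P) = -13/12 (B(P) = (13/3)/(-4) = (13/3)*(-¼) = -13/12)
y(1) + B(12)*√(43 - 63) = 5*1 - 13*√(43 - 63)/12 = 5 - 13*I*√5/6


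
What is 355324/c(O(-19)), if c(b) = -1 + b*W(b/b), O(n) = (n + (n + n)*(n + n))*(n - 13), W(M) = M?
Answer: -355324/45601 ≈ -7.7920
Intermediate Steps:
O(n) = (-13 + n)*(n + 4*n**2) (O(n) = (n + (2*n)*(2*n))*(-13 + n) = (n + 4*n**2)*(-13 + n) = (-13 + n)*(n + 4*n**2))
c(b) = -1 + b (c(b) = -1 + b*(b/b) = -1 + b*1 = -1 + b)
355324/c(O(-19)) = 355324/(-1 - 19*(-13 - 51*(-19) + 4*(-19)**2)) = 355324/(-1 - 19*(-13 + 969 + 4*361)) = 355324/(-1 - 19*(-13 + 969 + 1444)) = 355324/(-1 - 19*2400) = 355324/(-1 - 45600) = 355324/(-45601) = 355324*(-1/45601) = -355324/45601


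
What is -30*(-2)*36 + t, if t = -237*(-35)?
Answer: 10455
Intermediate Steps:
t = 8295
-30*(-2)*36 + t = -30*(-2)*36 + 8295 = 60*36 + 8295 = 2160 + 8295 = 10455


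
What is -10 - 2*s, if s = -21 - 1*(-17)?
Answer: -2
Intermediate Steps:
s = -4 (s = -21 + 17 = -4)
-10 - 2*s = -10 - 2*(-4) = -10 + 8 = -2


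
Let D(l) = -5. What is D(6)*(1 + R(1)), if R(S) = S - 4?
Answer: 10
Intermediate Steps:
R(S) = -4 + S
D(6)*(1 + R(1)) = -5*(1 + (-4 + 1)) = -5*(1 - 3) = -5*(-2) = 10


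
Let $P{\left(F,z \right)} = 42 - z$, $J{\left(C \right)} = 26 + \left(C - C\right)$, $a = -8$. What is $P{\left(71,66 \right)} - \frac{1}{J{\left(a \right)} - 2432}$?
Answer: $- \frac{57743}{2406} \approx -24.0$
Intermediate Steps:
$J{\left(C \right)} = 26$ ($J{\left(C \right)} = 26 + 0 = 26$)
$P{\left(71,66 \right)} - \frac{1}{J{\left(a \right)} - 2432} = \left(42 - 66\right) - \frac{1}{26 - 2432} = \left(42 - 66\right) - \frac{1}{-2406} = -24 - - \frac{1}{2406} = -24 + \frac{1}{2406} = - \frac{57743}{2406}$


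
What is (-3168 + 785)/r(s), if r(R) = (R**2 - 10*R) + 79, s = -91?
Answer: -2383/9270 ≈ -0.25707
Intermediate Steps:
r(R) = 79 + R**2 - 10*R
(-3168 + 785)/r(s) = (-3168 + 785)/(79 + (-91)**2 - 10*(-91)) = -2383/(79 + 8281 + 910) = -2383/9270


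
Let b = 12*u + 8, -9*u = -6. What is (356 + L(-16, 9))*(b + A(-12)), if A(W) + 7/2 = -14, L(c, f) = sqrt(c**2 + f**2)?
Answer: -534 - 3*sqrt(337)/2 ≈ -561.54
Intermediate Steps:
u = 2/3 (u = -1/9*(-6) = 2/3 ≈ 0.66667)
A(W) = -35/2 (A(W) = -7/2 - 14 = -35/2)
b = 16 (b = 12*(2/3) + 8 = 8 + 8 = 16)
(356 + L(-16, 9))*(b + A(-12)) = (356 + sqrt((-16)**2 + 9**2))*(16 - 35/2) = (356 + sqrt(256 + 81))*(-3/2) = (356 + sqrt(337))*(-3/2) = -534 - 3*sqrt(337)/2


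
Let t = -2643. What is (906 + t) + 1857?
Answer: 120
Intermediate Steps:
(906 + t) + 1857 = (906 - 2643) + 1857 = -1737 + 1857 = 120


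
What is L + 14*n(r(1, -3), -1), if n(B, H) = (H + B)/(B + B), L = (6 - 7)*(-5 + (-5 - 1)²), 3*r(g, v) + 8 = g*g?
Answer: -21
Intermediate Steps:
r(g, v) = -8/3 + g²/3 (r(g, v) = -8/3 + (g*g)/3 = -8/3 + g²/3)
L = -31 (L = -(-5 + (-6)²) = -(-5 + 36) = -1*31 = -31)
n(B, H) = (B + H)/(2*B) (n(B, H) = (B + H)/((2*B)) = (B + H)*(1/(2*B)) = (B + H)/(2*B))
L + 14*n(r(1, -3), -1) = -31 + 14*(((-8/3 + (⅓)*1²) - 1)/(2*(-8/3 + (⅓)*1²))) = -31 + 14*(((-8/3 + (⅓)*1) - 1)/(2*(-8/3 + (⅓)*1))) = -31 + 14*(((-8/3 + ⅓) - 1)/(2*(-8/3 + ⅓))) = -31 + 14*((-7/3 - 1)/(2*(-7/3))) = -31 + 14*((½)*(-3/7)*(-10/3)) = -31 + 14*(5/7) = -31 + 10 = -21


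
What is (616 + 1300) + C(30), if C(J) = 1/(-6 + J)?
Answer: 45985/24 ≈ 1916.0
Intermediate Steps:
(616 + 1300) + C(30) = (616 + 1300) + 1/(-6 + 30) = 1916 + 1/24 = 45985/24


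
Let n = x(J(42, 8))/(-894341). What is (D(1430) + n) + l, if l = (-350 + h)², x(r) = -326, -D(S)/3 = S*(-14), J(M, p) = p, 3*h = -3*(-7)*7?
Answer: 134742309727/894341 ≈ 1.5066e+5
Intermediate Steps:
h = 49 (h = (-3*(-7)*7)/3 = (21*7)/3 = (⅓)*147 = 49)
D(S) = 42*S (D(S) = -3*S*(-14) = -(-42)*S = 42*S)
n = 326/894341 (n = -326/(-894341) = -326*(-1/894341) = 326/894341 ≈ 0.00036451)
l = 90601 (l = (-350 + 49)² = (-301)² = 90601)
(D(1430) + n) + l = (42*1430 + 326/894341) + 90601 = (60060 + 326/894341) + 90601 = 53714120786/894341 + 90601 = 134742309727/894341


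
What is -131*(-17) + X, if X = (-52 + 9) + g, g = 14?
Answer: 2198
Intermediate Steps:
X = -29 (X = (-52 + 9) + 14 = -43 + 14 = -29)
-131*(-17) + X = -131*(-17) - 29 = 2227 - 29 = 2198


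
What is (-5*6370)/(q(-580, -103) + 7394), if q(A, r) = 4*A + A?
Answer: -2275/321 ≈ -7.0872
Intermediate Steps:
q(A, r) = 5*A
(-5*6370)/(q(-580, -103) + 7394) = (-5*6370)/(5*(-580) + 7394) = -31850/(-2900 + 7394) = -31850/4494 = -31850*1/4494 = -2275/321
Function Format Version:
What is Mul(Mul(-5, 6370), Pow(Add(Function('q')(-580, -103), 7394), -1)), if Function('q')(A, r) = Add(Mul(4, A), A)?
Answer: Rational(-2275, 321) ≈ -7.0872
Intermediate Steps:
Function('q')(A, r) = Mul(5, A)
Mul(Mul(-5, 6370), Pow(Add(Function('q')(-580, -103), 7394), -1)) = Mul(Mul(-5, 6370), Pow(Add(Mul(5, -580), 7394), -1)) = Mul(-31850, Pow(Add(-2900, 7394), -1)) = Mul(-31850, Pow(4494, -1)) = Mul(-31850, Rational(1, 4494)) = Rational(-2275, 321)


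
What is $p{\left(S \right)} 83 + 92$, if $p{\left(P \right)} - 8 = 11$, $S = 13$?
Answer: $1669$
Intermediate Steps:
$p{\left(P \right)} = 19$ ($p{\left(P \right)} = 8 + 11 = 19$)
$p{\left(S \right)} 83 + 92 = 19 \cdot 83 + 92 = 1577 + 92 = 1669$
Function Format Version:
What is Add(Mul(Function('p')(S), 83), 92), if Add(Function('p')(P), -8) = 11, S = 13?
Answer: 1669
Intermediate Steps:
Function('p')(P) = 19 (Function('p')(P) = Add(8, 11) = 19)
Add(Mul(Function('p')(S), 83), 92) = Add(Mul(19, 83), 92) = Add(1577, 92) = 1669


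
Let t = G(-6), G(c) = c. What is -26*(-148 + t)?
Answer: 4004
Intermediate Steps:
t = -6
-26*(-148 + t) = -26*(-148 - 6) = -26*(-154) = 4004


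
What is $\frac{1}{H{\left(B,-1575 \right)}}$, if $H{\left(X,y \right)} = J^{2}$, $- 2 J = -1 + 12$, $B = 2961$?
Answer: $\frac{4}{121} \approx 0.033058$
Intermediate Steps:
$J = - \frac{11}{2}$ ($J = - \frac{-1 + 12}{2} = \left(- \frac{1}{2}\right) 11 = - \frac{11}{2} \approx -5.5$)
$H{\left(X,y \right)} = \frac{121}{4}$ ($H{\left(X,y \right)} = \left(- \frac{11}{2}\right)^{2} = \frac{121}{4}$)
$\frac{1}{H{\left(B,-1575 \right)}} = \frac{1}{\frac{121}{4}} = \frac{4}{121}$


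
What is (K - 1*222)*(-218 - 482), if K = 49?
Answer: 121100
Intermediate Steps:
(K - 1*222)*(-218 - 482) = (49 - 1*222)*(-218 - 482) = (49 - 222)*(-700) = -173*(-700) = 121100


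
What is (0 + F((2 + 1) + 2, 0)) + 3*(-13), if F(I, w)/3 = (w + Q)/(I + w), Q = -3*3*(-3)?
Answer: -114/5 ≈ -22.800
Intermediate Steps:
Q = 27 (Q = -9*(-3) = 27)
F(I, w) = 3*(27 + w)/(I + w) (F(I, w) = 3*((w + 27)/(I + w)) = 3*((27 + w)/(I + w)) = 3*(27 + w)/(I + w))
(0 + F((2 + 1) + 2, 0)) + 3*(-13) = (0 + 3*(27 + 0)/(((2 + 1) + 2) + 0)) + 3*(-13) = (0 + 3*27/((3 + 2) + 0)) - 39 = (0 + 3*27/(5 + 0)) - 39 = (0 + 3*27/5) - 39 = (0 + 3*(1/5)*27) - 39 = (0 + 81/5) - 39 = 81/5 - 39 = -114/5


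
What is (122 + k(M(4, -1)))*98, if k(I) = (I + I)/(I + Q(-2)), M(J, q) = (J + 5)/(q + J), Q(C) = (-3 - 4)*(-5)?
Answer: 227458/19 ≈ 11971.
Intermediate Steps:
Q(C) = 35 (Q(C) = -7*(-5) = 35)
M(J, q) = (5 + J)/(J + q)
k(I) = 2*I/(35 + I) (k(I) = (I + I)/(I + 35) = (2*I)/(35 + I) = 2*I/(35 + I))
(122 + k(M(4, -1)))*98 = (122 + 2*((5 + 4)/(4 - 1))/(35 + (5 + 4)/(4 - 1)))*98 = (122 + 2*(9/3)/(35 + 9/3))*98 = (122 + 2*((1/3)*9)/(35 + (1/3)*9))*98 = (122 + 2*3/(35 + 3))*98 = (122 + 2*3/38)*98 = (122 + 2*3*(1/38))*98 = (122 + 3/19)*98 = (2321/19)*98 = 227458/19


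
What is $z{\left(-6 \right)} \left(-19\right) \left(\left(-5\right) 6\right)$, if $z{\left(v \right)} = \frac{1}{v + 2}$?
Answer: $- \frac{285}{2} \approx -142.5$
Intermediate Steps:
$z{\left(v \right)} = \frac{1}{2 + v}$
$z{\left(-6 \right)} \left(-19\right) \left(\left(-5\right) 6\right) = \frac{1}{2 - 6} \left(-19\right) \left(\left(-5\right) 6\right) = \frac{1}{-4} \left(-19\right) \left(-30\right) = \left(- \frac{1}{4}\right) \left(-19\right) \left(-30\right) = \frac{19}{4} \left(-30\right) = - \frac{285}{2}$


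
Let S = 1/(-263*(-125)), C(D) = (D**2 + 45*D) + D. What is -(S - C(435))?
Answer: 6878600624/32875 ≈ 2.0924e+5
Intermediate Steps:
C(D) = D**2 + 46*D
S = 1/32875 ≈ 3.0418e-5
-(S - C(435)) = -(1/32875 - 435*(46 + 435)) = -(1/32875 - 435*481) = -(1/32875 - 1*209235) = -(1/32875 - 209235) = -1*(-6878600624/32875) = 6878600624/32875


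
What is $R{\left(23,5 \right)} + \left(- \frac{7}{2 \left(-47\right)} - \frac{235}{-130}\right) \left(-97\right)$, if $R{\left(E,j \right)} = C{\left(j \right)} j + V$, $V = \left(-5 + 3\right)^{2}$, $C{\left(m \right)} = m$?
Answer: $- \frac{93831}{611} \approx -153.57$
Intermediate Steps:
$V = 4$ ($V = \left(-2\right)^{2} = 4$)
$R{\left(E,j \right)} = 4 + j^{2}$ ($R{\left(E,j \right)} = j j + 4 = j^{2} + 4 = 4 + j^{2}$)
$R{\left(23,5 \right)} + \left(- \frac{7}{2 \left(-47\right)} - \frac{235}{-130}\right) \left(-97\right) = \left(4 + 5^{2}\right) + \left(- \frac{7}{2 \left(-47\right)} - \frac{235}{-130}\right) \left(-97\right) = \left(4 + 25\right) + \left(- \frac{7}{-94} - - \frac{47}{26}\right) \left(-97\right) = 29 + \left(\left(-7\right) \left(- \frac{1}{94}\right) + \frac{47}{26}\right) \left(-97\right) = 29 + \left(\frac{7}{94} + \frac{47}{26}\right) \left(-97\right) = 29 + \frac{1150}{611} \left(-97\right) = 29 - \frac{111550}{611} = - \frac{93831}{611}$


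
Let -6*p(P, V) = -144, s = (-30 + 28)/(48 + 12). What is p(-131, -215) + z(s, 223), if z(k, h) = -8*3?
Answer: 0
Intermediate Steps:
s = -1/30 (s = -2/60 = -2*1/60 = -1/30 ≈ -0.033333)
p(P, V) = 24 (p(P, V) = -1/6*(-144) = 24)
z(k, h) = -24
p(-131, -215) + z(s, 223) = 24 - 24 = 0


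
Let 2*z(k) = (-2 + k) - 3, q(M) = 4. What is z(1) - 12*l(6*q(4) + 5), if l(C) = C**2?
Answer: -10094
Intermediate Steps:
z(k) = -5/2 + k/2 (z(k) = ((-2 + k) - 3)/2 = (-5 + k)/2 = -5/2 + k/2)
z(1) - 12*l(6*q(4) + 5) = (-5/2 + (1/2)*1) - 12*(6*4 + 5)**2 = (-5/2 + 1/2) - 12*(24 + 5)**2 = -2 - 12*29**2 = -2 - 12*841 = -2 - 10092 = -10094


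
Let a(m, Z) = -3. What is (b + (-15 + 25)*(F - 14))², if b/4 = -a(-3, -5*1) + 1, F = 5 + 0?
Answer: 5476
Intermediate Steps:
F = 5
b = 16 (b = 4*(-1*(-3) + 1) = 4*(3 + 1) = 4*4 = 16)
(b + (-15 + 25)*(F - 14))² = (16 + (-15 + 25)*(5 - 14))² = (16 + 10*(-9))² = (16 - 90)² = (-74)² = 5476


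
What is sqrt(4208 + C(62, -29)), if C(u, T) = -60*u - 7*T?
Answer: sqrt(691) ≈ 26.287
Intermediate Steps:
sqrt(4208 + C(62, -29)) = sqrt(4208 + (-60*62 - 7*(-29))) = sqrt(4208 + (-3720 + 203)) = sqrt(4208 - 3517) = sqrt(691)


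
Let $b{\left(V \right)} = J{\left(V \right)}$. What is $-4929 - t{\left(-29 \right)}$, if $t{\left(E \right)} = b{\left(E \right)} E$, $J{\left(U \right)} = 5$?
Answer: $-4784$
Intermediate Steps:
$b{\left(V \right)} = 5$
$t{\left(E \right)} = 5 E$
$-4929 - t{\left(-29 \right)} = -4929 - 5 \left(-29\right) = -4929 - -145 = -4929 + 145 = -4784$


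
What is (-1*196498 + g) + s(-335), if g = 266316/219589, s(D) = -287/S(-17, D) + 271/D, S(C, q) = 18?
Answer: -260207837565727/1324121670 ≈ -1.9651e+5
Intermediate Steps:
s(D) = -287/18 + 271/D
g = 266316/219589 (g = 266316*(1/219589) = 266316/219589 ≈ 1.2128)
(-1*196498 + g) + s(-335) = (-1*196498 + 266316/219589) + (-287/18 + 271/(-335)) = (-196498 + 266316/219589) + (-287/18 + 271*(-1/335)) = -43148533006/219589 + (-287/18 - 271/335) = -43148533006/219589 - 101023/6030 = -260207837565727/1324121670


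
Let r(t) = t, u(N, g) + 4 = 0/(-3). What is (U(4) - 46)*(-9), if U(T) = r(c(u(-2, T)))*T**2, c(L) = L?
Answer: 990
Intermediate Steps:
u(N, g) = -4 (u(N, g) = -4 + 0/(-3) = -4 + 0*(-1/3) = -4 + 0 = -4)
U(T) = -4*T**2
(U(4) - 46)*(-9) = (-4*4**2 - 46)*(-9) = (-4*16 - 46)*(-9) = (-64 - 46)*(-9) = -110*(-9) = 990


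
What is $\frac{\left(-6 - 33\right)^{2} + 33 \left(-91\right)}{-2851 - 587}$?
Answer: $\frac{247}{573} \approx 0.43106$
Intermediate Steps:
$\frac{\left(-6 - 33\right)^{2} + 33 \left(-91\right)}{-2851 - 587} = \frac{\left(-39\right)^{2} - 3003}{-3438} = \left(1521 - 3003\right) \left(- \frac{1}{3438}\right) = \left(-1482\right) \left(- \frac{1}{3438}\right) = \frac{247}{573}$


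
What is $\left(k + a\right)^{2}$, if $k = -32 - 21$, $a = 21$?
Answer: $1024$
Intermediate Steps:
$k = -53$ ($k = -32 - 21 = -53$)
$\left(k + a\right)^{2} = \left(-53 + 21\right)^{2} = \left(-32\right)^{2} = 1024$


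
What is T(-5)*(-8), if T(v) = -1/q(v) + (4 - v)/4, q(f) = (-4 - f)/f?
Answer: -58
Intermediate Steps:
q(f) = (-4 - f)/f
T(v) = 1 - v/4 - v/(-4 - v) (T(v) = -1/((-4 - v)/v) + (4 - v)/4 = -v/(-4 - v) + (4 - v)*(¼) = -v/(-4 - v) + (1 - v/4) = 1 - v/4 - v/(-4 - v))
T(-5)*(-8) = ((4 - 5 - ¼*(-5)²)/(4 - 5))*(-8) = ((4 - 5 - ¼*25)/(-1))*(-8) = -(4 - 5 - 25/4)*(-8) = -1*(-29/4)*(-8) = (29/4)*(-8) = -58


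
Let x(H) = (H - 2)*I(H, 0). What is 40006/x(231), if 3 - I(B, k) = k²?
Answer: 40006/687 ≈ 58.233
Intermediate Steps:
I(B, k) = 3 - k²
x(H) = -6 + 3*H (x(H) = (H - 2)*(3 - 1*0²) = (-2 + H)*(3 - 1*0) = (-2 + H)*(3 + 0) = (-2 + H)*3 = -6 + 3*H)
40006/x(231) = 40006/(-6 + 3*231) = 40006/(-6 + 693) = 40006/687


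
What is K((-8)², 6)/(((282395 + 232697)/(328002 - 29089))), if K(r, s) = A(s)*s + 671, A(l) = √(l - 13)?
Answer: 200570623/515092 + 896739*I*√7/257546 ≈ 389.39 + 9.2121*I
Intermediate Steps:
A(l) = √(-13 + l)
K(r, s) = 671 + s*√(-13 + s) (K(r, s) = √(-13 + s)*s + 671 = s*√(-13 + s) + 671 = 671 + s*√(-13 + s))
K((-8)², 6)/(((282395 + 232697)/(328002 - 29089))) = (671 + 6*√(-13 + 6))/(((282395 + 232697)/(328002 - 29089))) = (671 + 6*√(-7))/((515092/298913)) = (671 + 6*(I*√7))/((515092*(1/298913))) = (671 + 6*I*√7)/(515092/298913) = (671 + 6*I*√7)*(298913/515092) = 200570623/515092 + 896739*I*√7/257546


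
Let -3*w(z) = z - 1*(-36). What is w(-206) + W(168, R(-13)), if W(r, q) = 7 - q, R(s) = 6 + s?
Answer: 212/3 ≈ 70.667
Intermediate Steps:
w(z) = -12 - z/3 (w(z) = -(z - 1*(-36))/3 = -(z + 36)/3 = -(36 + z)/3 = -12 - z/3)
w(-206) + W(168, R(-13)) = (-12 - 1/3*(-206)) + (7 - (6 - 13)) = (-12 + 206/3) + (7 - 1*(-7)) = 170/3 + (7 + 7) = 170/3 + 14 = 212/3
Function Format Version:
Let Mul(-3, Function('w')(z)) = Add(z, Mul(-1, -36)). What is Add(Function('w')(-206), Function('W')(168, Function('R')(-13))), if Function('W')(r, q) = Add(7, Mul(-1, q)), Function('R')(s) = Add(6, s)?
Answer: Rational(212, 3) ≈ 70.667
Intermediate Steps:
Function('w')(z) = Add(-12, Mul(Rational(-1, 3), z)) (Function('w')(z) = Mul(Rational(-1, 3), Add(z, Mul(-1, -36))) = Mul(Rational(-1, 3), Add(z, 36)) = Mul(Rational(-1, 3), Add(36, z)) = Add(-12, Mul(Rational(-1, 3), z)))
Add(Function('w')(-206), Function('W')(168, Function('R')(-13))) = Add(Add(-12, Mul(Rational(-1, 3), -206)), Add(7, Mul(-1, Add(6, -13)))) = Add(Add(-12, Rational(206, 3)), Add(7, Mul(-1, -7))) = Add(Rational(170, 3), Add(7, 7)) = Add(Rational(170, 3), 14) = Rational(212, 3)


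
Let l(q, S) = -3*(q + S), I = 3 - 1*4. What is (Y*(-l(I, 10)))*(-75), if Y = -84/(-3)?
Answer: -56700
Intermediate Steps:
I = -1 (I = 3 - 4 = -1)
l(q, S) = -3*S - 3*q (l(q, S) = -3*(S + q) = -3*S - 3*q)
Y = 28 (Y = -84*(-1/3) = 28)
(Y*(-l(I, 10)))*(-75) = (28*(-(-3*10 - 3*(-1))))*(-75) = (28*(-(-30 + 3)))*(-75) = (28*(-1*(-27)))*(-75) = (28*27)*(-75) = 756*(-75) = -56700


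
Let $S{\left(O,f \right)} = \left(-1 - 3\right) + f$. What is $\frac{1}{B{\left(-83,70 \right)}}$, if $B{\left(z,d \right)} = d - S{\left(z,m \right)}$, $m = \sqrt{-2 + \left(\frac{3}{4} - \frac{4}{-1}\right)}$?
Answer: $\frac{296}{21893} + \frac{2 \sqrt{11}}{21893} \approx 0.013823$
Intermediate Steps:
$m = \frac{\sqrt{11}}{2}$ ($m = \sqrt{-2 + \left(3 \cdot \frac{1}{4} - -4\right)} = \sqrt{-2 + \left(\frac{3}{4} + 4\right)} = \sqrt{-2 + \frac{19}{4}} = \sqrt{\frac{11}{4}} = \frac{\sqrt{11}}{2} \approx 1.6583$)
$S{\left(O,f \right)} = -4 + f$
$B{\left(z,d \right)} = 4 + d - \frac{\sqrt{11}}{2}$ ($B{\left(z,d \right)} = d - \left(-4 + \frac{\sqrt{11}}{2}\right) = d + \left(4 - \frac{\sqrt{11}}{2}\right) = 4 + d - \frac{\sqrt{11}}{2}$)
$\frac{1}{B{\left(-83,70 \right)}} = \frac{1}{4 + 70 - \frac{\sqrt{11}}{2}} = \frac{1}{74 - \frac{\sqrt{11}}{2}}$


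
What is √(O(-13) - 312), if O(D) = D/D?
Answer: I*√311 ≈ 17.635*I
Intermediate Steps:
O(D) = 1
√(O(-13) - 312) = √(1 - 312) = √(-311) = I*√311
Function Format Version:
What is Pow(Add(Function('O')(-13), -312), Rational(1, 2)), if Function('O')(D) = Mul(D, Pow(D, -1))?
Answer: Mul(I, Pow(311, Rational(1, 2))) ≈ Mul(17.635, I)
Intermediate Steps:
Function('O')(D) = 1
Pow(Add(Function('O')(-13), -312), Rational(1, 2)) = Pow(Add(1, -312), Rational(1, 2)) = Pow(-311, Rational(1, 2)) = Mul(I, Pow(311, Rational(1, 2)))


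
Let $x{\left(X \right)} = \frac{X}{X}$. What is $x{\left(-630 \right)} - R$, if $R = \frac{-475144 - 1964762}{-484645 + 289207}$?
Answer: $- \frac{374078}{32573} \approx -11.484$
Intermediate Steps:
$x{\left(X \right)} = 1$
$R = \frac{406651}{32573}$ ($R = - \frac{2439906}{-195438} = \left(-2439906\right) \left(- \frac{1}{195438}\right) = \frac{406651}{32573} \approx 12.484$)
$x{\left(-630 \right)} - R = 1 - \frac{406651}{32573} = - \frac{374078}{32573}$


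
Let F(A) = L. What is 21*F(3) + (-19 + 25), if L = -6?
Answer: -120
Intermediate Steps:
F(A) = -6
21*F(3) + (-19 + 25) = 21*(-6) + (-19 + 25) = -126 + 6 = -120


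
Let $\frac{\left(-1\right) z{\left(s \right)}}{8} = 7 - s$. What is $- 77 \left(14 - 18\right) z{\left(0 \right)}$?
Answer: $-17248$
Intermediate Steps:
$z{\left(s \right)} = -56 + 8 s$ ($z{\left(s \right)} = - 8 \left(7 - s\right) = -56 + 8 s$)
$- 77 \left(14 - 18\right) z{\left(0 \right)} = - 77 \left(14 - 18\right) \left(-56 + 8 \cdot 0\right) = \left(-77\right) \left(-4\right) \left(-56 + 0\right) = 308 \left(-56\right) = -17248$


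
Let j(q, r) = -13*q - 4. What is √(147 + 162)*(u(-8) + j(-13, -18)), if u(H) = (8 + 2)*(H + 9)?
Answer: 175*√309 ≈ 3076.2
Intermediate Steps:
j(q, r) = -4 - 13*q
u(H) = 90 + 10*H (u(H) = 10*(9 + H) = 90 + 10*H)
√(147 + 162)*(u(-8) + j(-13, -18)) = √(147 + 162)*((90 + 10*(-8)) + (-4 - 13*(-13))) = √309*((90 - 80) + (-4 + 169)) = √309*(10 + 165) = √309*175 = 175*√309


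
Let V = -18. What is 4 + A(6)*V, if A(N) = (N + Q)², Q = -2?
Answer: -284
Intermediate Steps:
A(N) = (-2 + N)² (A(N) = (N - 2)² = (-2 + N)²)
4 + A(6)*V = 4 + (-2 + 6)²*(-18) = 4 + 4²*(-18) = 4 + 16*(-18) = 4 - 288 = -284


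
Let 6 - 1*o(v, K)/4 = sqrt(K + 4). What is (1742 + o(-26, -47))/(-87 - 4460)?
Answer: -1766/4547 + 4*I*sqrt(43)/4547 ≈ -0.38839 + 0.0057686*I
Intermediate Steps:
o(v, K) = 24 - 4*sqrt(4 + K) (o(v, K) = 24 - 4*sqrt(K + 4) = 24 - 4*sqrt(4 + K))
(1742 + o(-26, -47))/(-87 - 4460) = (1742 + (24 - 4*sqrt(4 - 47)))/(-87 - 4460) = (1742 + (24 - 4*I*sqrt(43)))/(-4547) = (1742 + (24 - 4*I*sqrt(43)))*(-1/4547) = (1766 - 4*I*sqrt(43))*(-1/4547) = -1766/4547 + 4*I*sqrt(43)/4547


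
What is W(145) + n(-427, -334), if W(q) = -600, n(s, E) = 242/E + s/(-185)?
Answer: -18488076/30895 ≈ -598.42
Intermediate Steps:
n(s, E) = 242/E - s/185 (n(s, E) = 242/E + s*(-1/185) = 242/E - s/185)
W(145) + n(-427, -334) = -600 + (242/(-334) - 1/185*(-427)) = -600 + (242*(-1/334) + 427/185) = -600 + (-121/167 + 427/185) = -600 + 48924/30895 = -18488076/30895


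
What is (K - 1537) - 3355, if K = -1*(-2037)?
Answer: -2855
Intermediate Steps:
K = 2037
(K - 1537) - 3355 = (2037 - 1537) - 3355 = 500 - 3355 = -2855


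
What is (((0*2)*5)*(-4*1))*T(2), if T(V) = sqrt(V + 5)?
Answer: 0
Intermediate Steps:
T(V) = sqrt(5 + V)
(((0*2)*5)*(-4*1))*T(2) = (((0*2)*5)*(-4*1))*sqrt(5 + 2) = ((0*5)*(-4))*sqrt(7) = (0*(-4))*sqrt(7) = 0*sqrt(7) = 0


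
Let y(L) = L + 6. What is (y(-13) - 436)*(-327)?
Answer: 144861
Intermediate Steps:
y(L) = 6 + L
(y(-13) - 436)*(-327) = ((6 - 13) - 436)*(-327) = (-7 - 436)*(-327) = -443*(-327) = 144861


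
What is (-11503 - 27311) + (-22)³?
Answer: -49462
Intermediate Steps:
(-11503 - 27311) + (-22)³ = -38814 - 10648 = -49462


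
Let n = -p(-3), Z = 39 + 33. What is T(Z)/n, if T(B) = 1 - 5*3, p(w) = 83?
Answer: 14/83 ≈ 0.16867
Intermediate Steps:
Z = 72
T(B) = -14 (T(B) = 1 - 15 = -14)
n = -83 (n = -1*83 = -83)
T(Z)/n = -14/(-83) = -14*(-1/83) = 14/83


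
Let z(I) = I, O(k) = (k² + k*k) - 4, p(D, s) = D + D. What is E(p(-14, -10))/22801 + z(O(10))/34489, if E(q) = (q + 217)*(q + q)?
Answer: -51508940/112340527 ≈ -0.45851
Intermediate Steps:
p(D, s) = 2*D
O(k) = -4 + 2*k² (O(k) = (k² + k²) - 4 = 2*k² - 4 = -4 + 2*k²)
E(q) = 2*q*(217 + q) (E(q) = (217 + q)*(2*q) = 2*q*(217 + q))
E(p(-14, -10))/22801 + z(O(10))/34489 = (2*(2*(-14))*(217 + 2*(-14)))/22801 + (-4 + 2*10²)/34489 = (2*(-28)*(217 - 28))*(1/22801) + (-4 + 2*100)*(1/34489) = (2*(-28)*189)*(1/22801) + (-4 + 200)*(1/34489) = -10584*1/22801 + 196*(1/34489) = -10584/22801 + 28/4927 = -51508940/112340527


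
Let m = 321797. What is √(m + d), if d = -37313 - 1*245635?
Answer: √38849 ≈ 197.10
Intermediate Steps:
d = -282948 (d = -37313 - 245635 = -282948)
√(m + d) = √(321797 - 282948) = √38849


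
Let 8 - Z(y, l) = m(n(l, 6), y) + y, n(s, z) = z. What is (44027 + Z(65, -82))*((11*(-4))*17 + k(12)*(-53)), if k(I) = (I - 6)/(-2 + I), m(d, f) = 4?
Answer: -171423434/5 ≈ -3.4285e+7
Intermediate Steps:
k(I) = (-6 + I)/(-2 + I)
Z(y, l) = 4 - y (Z(y, l) = 8 - (4 + y) = 8 + (-4 - y) = 4 - y)
(44027 + Z(65, -82))*((11*(-4))*17 + k(12)*(-53)) = (44027 + (4 - 1*65))*((11*(-4))*17 + ((-6 + 12)/(-2 + 12))*(-53)) = (44027 + (4 - 65))*(-44*17 + (6/10)*(-53)) = (44027 - 61)*(-748 + ((⅒)*6)*(-53)) = 43966*(-748 + (⅗)*(-53)) = 43966*(-748 - 159/5) = 43966*(-3899/5) = -171423434/5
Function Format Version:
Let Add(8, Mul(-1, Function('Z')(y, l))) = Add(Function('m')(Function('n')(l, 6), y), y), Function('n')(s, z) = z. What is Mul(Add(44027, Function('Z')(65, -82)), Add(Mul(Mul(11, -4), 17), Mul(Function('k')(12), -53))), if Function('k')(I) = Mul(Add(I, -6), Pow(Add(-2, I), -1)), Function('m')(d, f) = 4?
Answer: Rational(-171423434, 5) ≈ -3.4285e+7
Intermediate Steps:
Function('k')(I) = Mul(Pow(Add(-2, I), -1), Add(-6, I)) (Function('k')(I) = Mul(Add(-6, I), Pow(Add(-2, I), -1)) = Mul(Pow(Add(-2, I), -1), Add(-6, I)))
Function('Z')(y, l) = Add(4, Mul(-1, y)) (Function('Z')(y, l) = Add(8, Mul(-1, Add(4, y))) = Add(8, Add(-4, Mul(-1, y))) = Add(4, Mul(-1, y)))
Mul(Add(44027, Function('Z')(65, -82)), Add(Mul(Mul(11, -4), 17), Mul(Function('k')(12), -53))) = Mul(Add(44027, Add(4, Mul(-1, 65))), Add(Mul(Mul(11, -4), 17), Mul(Mul(Pow(Add(-2, 12), -1), Add(-6, 12)), -53))) = Mul(Add(44027, Add(4, -65)), Add(Mul(-44, 17), Mul(Mul(Pow(10, -1), 6), -53))) = Mul(Add(44027, -61), Add(-748, Mul(Mul(Rational(1, 10), 6), -53))) = Mul(43966, Add(-748, Mul(Rational(3, 5), -53))) = Mul(43966, Add(-748, Rational(-159, 5))) = Mul(43966, Rational(-3899, 5)) = Rational(-171423434, 5)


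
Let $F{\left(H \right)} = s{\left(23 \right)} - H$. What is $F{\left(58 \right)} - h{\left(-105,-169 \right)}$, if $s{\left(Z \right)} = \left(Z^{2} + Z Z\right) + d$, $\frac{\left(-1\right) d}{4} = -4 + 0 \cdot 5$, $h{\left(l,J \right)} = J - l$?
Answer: $1080$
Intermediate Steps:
$d = 16$ ($d = - 4 \left(-4 + 0 \cdot 5\right) = - 4 \left(-4 + 0\right) = \left(-4\right) \left(-4\right) = 16$)
$s{\left(Z \right)} = 16 + 2 Z^{2}$ ($s{\left(Z \right)} = \left(Z^{2} + Z Z\right) + 16 = \left(Z^{2} + Z^{2}\right) + 16 = 2 Z^{2} + 16 = 16 + 2 Z^{2}$)
$F{\left(H \right)} = 1074 - H$ ($F{\left(H \right)} = \left(16 + 2 \cdot 23^{2}\right) - H = \left(16 + 2 \cdot 529\right) - H = \left(16 + 1058\right) - H = 1074 - H$)
$F{\left(58 \right)} - h{\left(-105,-169 \right)} = \left(1074 - 58\right) - \left(-169 - -105\right) = \left(1074 - 58\right) - \left(-169 + 105\right) = 1016 - -64 = 1016 + 64 = 1080$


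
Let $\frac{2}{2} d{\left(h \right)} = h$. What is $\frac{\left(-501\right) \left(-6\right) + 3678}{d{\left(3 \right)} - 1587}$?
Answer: $- \frac{557}{132} \approx -4.2197$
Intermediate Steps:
$d{\left(h \right)} = h$
$\frac{\left(-501\right) \left(-6\right) + 3678}{d{\left(3 \right)} - 1587} = \frac{\left(-501\right) \left(-6\right) + 3678}{3 - 1587} = \frac{3006 + 3678}{-1584} = 6684 \left(- \frac{1}{1584}\right) = - \frac{557}{132}$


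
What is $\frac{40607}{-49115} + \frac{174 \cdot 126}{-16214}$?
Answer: $- \frac{78872689}{36197755} \approx -2.1789$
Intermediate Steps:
$\frac{40607}{-49115} + \frac{174 \cdot 126}{-16214} = 40607 \left(- \frac{1}{49115}\right) + 21924 \left(- \frac{1}{16214}\right) = - \frac{40607}{49115} - \frac{10962}{8107} = - \frac{78872689}{36197755}$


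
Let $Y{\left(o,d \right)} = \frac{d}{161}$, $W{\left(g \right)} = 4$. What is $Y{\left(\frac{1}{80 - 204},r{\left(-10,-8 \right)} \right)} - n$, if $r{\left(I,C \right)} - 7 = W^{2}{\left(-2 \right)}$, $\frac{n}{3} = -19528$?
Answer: $\frac{410089}{7} \approx 58584.0$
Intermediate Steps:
$n = -58584$ ($n = 3 \left(-19528\right) = -58584$)
$r{\left(I,C \right)} = 23$ ($r{\left(I,C \right)} = 7 + 4^{2} = 7 + 16 = 23$)
$Y{\left(o,d \right)} = \frac{d}{161}$ ($Y{\left(o,d \right)} = d \frac{1}{161} = \frac{d}{161}$)
$Y{\left(\frac{1}{80 - 204},r{\left(-10,-8 \right)} \right)} - n = \frac{1}{161} \cdot 23 - -58584 = \frac{1}{7} + 58584 = \frac{410089}{7}$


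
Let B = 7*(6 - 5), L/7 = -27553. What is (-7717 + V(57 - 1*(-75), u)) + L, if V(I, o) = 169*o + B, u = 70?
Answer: -188751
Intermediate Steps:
L = -192871 (L = 7*(-27553) = -192871)
B = 7 (B = 7*1 = 7)
V(I, o) = 7 + 169*o (V(I, o) = 169*o + 7 = 7 + 169*o)
(-7717 + V(57 - 1*(-75), u)) + L = (-7717 + (7 + 169*70)) - 192871 = (-7717 + (7 + 11830)) - 192871 = (-7717 + 11837) - 192871 = 4120 - 192871 = -188751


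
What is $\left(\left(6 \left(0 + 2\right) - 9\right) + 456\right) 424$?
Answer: $194616$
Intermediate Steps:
$\left(\left(6 \left(0 + 2\right) - 9\right) + 456\right) 424 = \left(\left(6 \cdot 2 - 9\right) + 456\right) 424 = \left(\left(12 - 9\right) + 456\right) 424 = \left(3 + 456\right) 424 = 459 \cdot 424 = 194616$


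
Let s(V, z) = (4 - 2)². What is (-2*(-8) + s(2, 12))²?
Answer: 400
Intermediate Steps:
s(V, z) = 4 (s(V, z) = 2² = 4)
(-2*(-8) + s(2, 12))² = (-2*(-8) + 4)² = (16 + 4)² = 20² = 400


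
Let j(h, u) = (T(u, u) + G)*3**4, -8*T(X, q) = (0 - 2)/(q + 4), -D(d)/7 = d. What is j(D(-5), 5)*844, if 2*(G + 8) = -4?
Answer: -681741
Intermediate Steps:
G = -10 (G = -8 + (1/2)*(-4) = -8 - 2 = -10)
D(d) = -7*d
T(X, q) = 1/(4*(4 + q)) (T(X, q) = -(0 - 2)/(8*(q + 4)) = -(-1)/(4*(4 + q)) = 1/(4*(4 + q)))
j(h, u) = -810 + 81/(4*(4 + u)) (j(h, u) = (1/(4*(4 + u)) - 10)*3**4 = (-10 + 1/(4*(4 + u)))*81 = -810 + 81/(4*(4 + u)))
j(D(-5), 5)*844 = (81*(-159 - 40*5)/(4*(4 + 5)))*844 = ((81/4)*(-159 - 200)/9)*844 = ((81/4)*(1/9)*(-359))*844 = -3231/4*844 = -681741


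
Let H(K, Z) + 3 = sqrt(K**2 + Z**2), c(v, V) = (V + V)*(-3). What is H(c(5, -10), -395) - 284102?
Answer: -284105 + 5*sqrt(6385) ≈ -2.8371e+5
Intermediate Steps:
c(v, V) = -6*V (c(v, V) = (2*V)*(-3) = -6*V)
H(K, Z) = -3 + sqrt(K**2 + Z**2)
H(c(5, -10), -395) - 284102 = (-3 + sqrt((-6*(-10))**2 + (-395)**2)) - 284102 = (-3 + sqrt(60**2 + 156025)) - 284102 = (-3 + sqrt(3600 + 156025)) - 284102 = (-3 + sqrt(159625)) - 284102 = (-3 + 5*sqrt(6385)) - 284102 = -284105 + 5*sqrt(6385)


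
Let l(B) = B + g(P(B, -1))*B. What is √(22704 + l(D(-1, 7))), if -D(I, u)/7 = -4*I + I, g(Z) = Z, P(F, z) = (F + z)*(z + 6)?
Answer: 3*√2777 ≈ 158.09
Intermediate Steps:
P(F, z) = (6 + z)*(F + z) (P(F, z) = (F + z)*(6 + z) = (6 + z)*(F + z))
D(I, u) = 21*I (D(I, u) = -7*(-4*I + I) = -(-21)*I = 21*I)
l(B) = B + B*(-5 + 5*B) (l(B) = B + ((-1)² + 6*B + 6*(-1) + B*(-1))*B = B + (1 + 6*B - 6 - B)*B = B + (-5 + 5*B)*B = B + B*(-5 + 5*B))
√(22704 + l(D(-1, 7))) = √(22704 + (21*(-1))*(-4 + 5*(21*(-1)))) = √(22704 - 21*(-4 + 5*(-21))) = √(22704 - 21*(-4 - 105)) = √(22704 - 21*(-109)) = √(22704 + 2289) = √24993 = 3*√2777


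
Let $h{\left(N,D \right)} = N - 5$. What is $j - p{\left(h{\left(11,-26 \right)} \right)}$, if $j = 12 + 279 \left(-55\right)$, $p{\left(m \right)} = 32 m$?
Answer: $-15525$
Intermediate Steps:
$h{\left(N,D \right)} = -5 + N$ ($h{\left(N,D \right)} = N - 5 = -5 + N$)
$j = -15333$ ($j = 12 - 15345 = -15333$)
$j - p{\left(h{\left(11,-26 \right)} \right)} = -15333 - 32 \left(-5 + 11\right) = -15333 - 32 \cdot 6 = -15333 - 192 = -15525$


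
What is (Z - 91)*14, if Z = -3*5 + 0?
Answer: -1484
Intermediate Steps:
Z = -15 (Z = -15 + 0 = -15)
(Z - 91)*14 = (-15 - 91)*14 = -106*14 = -1484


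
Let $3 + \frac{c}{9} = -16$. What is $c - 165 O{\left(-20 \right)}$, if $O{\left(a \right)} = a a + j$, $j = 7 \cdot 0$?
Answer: $-66171$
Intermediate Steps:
$c = -171$ ($c = -27 + 9 \left(-16\right) = -27 - 144 = -171$)
$j = 0$
$O{\left(a \right)} = a^{2}$ ($O{\left(a \right)} = a a + 0 = a^{2} + 0 = a^{2}$)
$c - 165 O{\left(-20 \right)} = -171 - 165 \left(-20\right)^{2} = -171 - 66000 = -66171$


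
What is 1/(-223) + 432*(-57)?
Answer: -5491153/223 ≈ -24624.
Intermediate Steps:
1/(-223) + 432*(-57) = -1/223 - 24624 = -5491153/223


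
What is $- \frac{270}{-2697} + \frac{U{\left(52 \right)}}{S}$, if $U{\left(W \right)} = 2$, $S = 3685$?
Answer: $\frac{333448}{3312815} \approx 0.10065$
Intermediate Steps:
$- \frac{270}{-2697} + \frac{U{\left(52 \right)}}{S} = - \frac{270}{-2697} + \frac{2}{3685} = \left(-270\right) \left(- \frac{1}{2697}\right) + 2 \cdot \frac{1}{3685} = \frac{90}{899} + \frac{2}{3685} = \frac{333448}{3312815}$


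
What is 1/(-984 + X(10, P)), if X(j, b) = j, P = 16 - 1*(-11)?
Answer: -1/974 ≈ -0.0010267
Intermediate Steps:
P = 27 (P = 16 + 11 = 27)
1/(-984 + X(10, P)) = 1/(-984 + 10) = 1/(-974) = -1/974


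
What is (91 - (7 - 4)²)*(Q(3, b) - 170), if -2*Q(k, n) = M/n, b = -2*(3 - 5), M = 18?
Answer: -28249/2 ≈ -14125.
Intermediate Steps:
b = 4 (b = -2*(-2) = 4)
Q(k, n) = -9/n
(91 - (7 - 4)²)*(Q(3, b) - 170) = (91 - (7 - 4)²)*(-9/4 - 170) = (91 - 1*3²)*(-9*¼ - 170) = (91 - 1*9)*(-9/4 - 170) = (91 - 9)*(-689/4) = 82*(-689/4) = -28249/2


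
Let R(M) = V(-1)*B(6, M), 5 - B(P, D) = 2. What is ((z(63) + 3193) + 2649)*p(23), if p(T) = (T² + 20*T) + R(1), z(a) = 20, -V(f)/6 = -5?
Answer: 6325098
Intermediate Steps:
V(f) = 30 (V(f) = -6*(-5) = 30)
B(P, D) = 3 (B(P, D) = 5 - 1*2 = 5 - 2 = 3)
R(M) = 90 (R(M) = 30*3 = 90)
p(T) = 90 + T² + 20*T (p(T) = (T² + 20*T) + 90 = 90 + T² + 20*T)
((z(63) + 3193) + 2649)*p(23) = ((20 + 3193) + 2649)*(90 + 23² + 20*23) = (3213 + 2649)*(90 + 529 + 460) = 5862*1079 = 6325098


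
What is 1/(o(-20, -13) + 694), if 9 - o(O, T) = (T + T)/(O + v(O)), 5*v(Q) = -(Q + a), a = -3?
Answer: 77/54001 ≈ 0.0014259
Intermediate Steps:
v(Q) = ⅗ - Q/5 (v(Q) = (-(Q - 3))/5 = (-(-3 + Q))/5 = (3 - Q)/5 = ⅗ - Q/5)
o(O, T) = 9 - 2*T/(⅗ + 4*O/5) (o(O, T) = 9 - (T + T)/(O + (⅗ - O/5)) = 9 - 2*T/(⅗ + 4*O/5))
1/(o(-20, -13) + 694) = 1/((27 - 10*(-13) + 36*(-20))/(3 + 4*(-20)) + 694) = 1/((27 + 130 - 720)/(3 - 80) + 694) = 1/(-563/(-77) + 694) = 1/(-1/77*(-563) + 694) = 1/(563/77 + 694) = 1/(54001/77) = 77/54001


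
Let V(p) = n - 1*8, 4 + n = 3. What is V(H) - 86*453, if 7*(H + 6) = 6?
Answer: -38967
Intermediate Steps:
n = -1 (n = -4 + 3 = -1)
H = -36/7 (H = -6 + (1/7)*6 = -6 + 6/7 = -36/7 ≈ -5.1429)
V(p) = -9 (V(p) = -1 - 1*8 = -1 - 8 = -9)
V(H) - 86*453 = -9 - 86*453 = -9 - 38958 = -38967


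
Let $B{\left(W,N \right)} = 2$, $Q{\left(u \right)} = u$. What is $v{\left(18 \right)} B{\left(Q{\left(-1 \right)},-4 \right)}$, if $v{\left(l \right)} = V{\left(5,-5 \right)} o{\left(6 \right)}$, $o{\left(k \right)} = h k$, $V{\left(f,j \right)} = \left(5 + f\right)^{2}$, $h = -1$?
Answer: $-1200$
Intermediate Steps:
$o{\left(k \right)} = - k$
$v{\left(l \right)} = -600$ ($v{\left(l \right)} = \left(5 + 5\right)^{2} \left(\left(-1\right) 6\right) = 10^{2} \left(-6\right) = 100 \left(-6\right) = -600$)
$v{\left(18 \right)} B{\left(Q{\left(-1 \right)},-4 \right)} = \left(-600\right) 2 = -1200$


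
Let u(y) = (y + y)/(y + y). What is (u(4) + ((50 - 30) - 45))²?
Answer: 576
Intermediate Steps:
u(y) = 1 (u(y) = (2*y)/((2*y)) = (2*y)*(1/(2*y)) = 1)
(u(4) + ((50 - 30) - 45))² = (1 + ((50 - 30) - 45))² = (1 + (20 - 45))² = (1 - 25)² = (-24)² = 576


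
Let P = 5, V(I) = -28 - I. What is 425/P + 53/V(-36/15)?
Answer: 10615/128 ≈ 82.930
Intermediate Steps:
425/P + 53/V(-36/15) = 425/5 + 53/(-28 - (-36)/15) = 425*(⅕) + 53/(-28 - (-36)/15) = 85 + 53/(-28 - 1*(-12/5)) = 85 + 53/(-28 + 12/5) = 85 + 53/(-128/5) = 85 + 53*(-5/128) = 85 - 265/128 = 10615/128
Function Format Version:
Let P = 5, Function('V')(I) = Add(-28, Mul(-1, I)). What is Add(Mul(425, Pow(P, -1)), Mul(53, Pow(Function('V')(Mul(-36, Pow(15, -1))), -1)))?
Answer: Rational(10615, 128) ≈ 82.930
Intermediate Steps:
Add(Mul(425, Pow(P, -1)), Mul(53, Pow(Function('V')(Mul(-36, Pow(15, -1))), -1))) = Add(Mul(425, Pow(5, -1)), Mul(53, Pow(Add(-28, Mul(-1, Mul(-36, Pow(15, -1)))), -1))) = Add(Mul(425, Rational(1, 5)), Mul(53, Pow(Add(-28, Mul(-1, Mul(-36, Rational(1, 15)))), -1))) = Add(85, Mul(53, Pow(Add(-28, Mul(-1, Rational(-12, 5))), -1))) = Add(85, Mul(53, Pow(Add(-28, Rational(12, 5)), -1))) = Add(85, Mul(53, Pow(Rational(-128, 5), -1))) = Add(85, Mul(53, Rational(-5, 128))) = Add(85, Rational(-265, 128)) = Rational(10615, 128)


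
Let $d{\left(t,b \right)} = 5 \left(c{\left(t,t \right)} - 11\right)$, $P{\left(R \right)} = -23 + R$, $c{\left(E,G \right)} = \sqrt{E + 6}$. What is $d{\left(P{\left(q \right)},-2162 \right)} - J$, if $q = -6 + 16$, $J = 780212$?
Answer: $-780267 + 5 i \sqrt{7} \approx -7.8027 \cdot 10^{5} + 13.229 i$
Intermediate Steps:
$c{\left(E,G \right)} = \sqrt{6 + E}$
$q = 10$
$d{\left(t,b \right)} = -55 + 5 \sqrt{6 + t}$ ($d{\left(t,b \right)} = 5 \left(\sqrt{6 + t} - 11\right) = 5 \left(-11 + \sqrt{6 + t}\right) = -55 + 5 \sqrt{6 + t}$)
$d{\left(P{\left(q \right)},-2162 \right)} - J = \left(-55 + 5 \sqrt{6 + \left(-23 + 10\right)}\right) - 780212 = \left(-55 + 5 \sqrt{6 - 13}\right) - 780212 = \left(-55 + 5 \sqrt{-7}\right) - 780212 = \left(-55 + 5 i \sqrt{7}\right) - 780212 = -780267 + 5 i \sqrt{7}$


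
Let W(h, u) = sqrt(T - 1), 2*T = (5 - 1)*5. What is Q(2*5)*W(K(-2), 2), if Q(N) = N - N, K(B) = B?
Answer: 0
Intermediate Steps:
T = 10 (T = ((5 - 1)*5)/2 = (4*5)/2 = (1/2)*20 = 10)
Q(N) = 0
W(h, u) = 3 (W(h, u) = sqrt(10 - 1) = sqrt(9) = 3)
Q(2*5)*W(K(-2), 2) = 0*3 = 0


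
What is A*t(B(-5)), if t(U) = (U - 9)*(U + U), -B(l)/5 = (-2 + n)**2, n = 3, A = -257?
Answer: -35980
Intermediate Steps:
B(l) = -5 (B(l) = -5*(-2 + 3)**2 = -5*1**2 = -5*1 = -5)
t(U) = 2*U*(-9 + U) (t(U) = (-9 + U)*(2*U) = 2*U*(-9 + U))
A*t(B(-5)) = -514*(-5)*(-9 - 5) = -514*(-5)*(-14) = -257*140 = -35980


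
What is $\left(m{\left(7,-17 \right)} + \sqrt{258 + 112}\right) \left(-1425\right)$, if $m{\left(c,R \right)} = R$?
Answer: $24225 - 1425 \sqrt{370} \approx -3185.4$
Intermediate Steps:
$\left(m{\left(7,-17 \right)} + \sqrt{258 + 112}\right) \left(-1425\right) = \left(-17 + \sqrt{258 + 112}\right) \left(-1425\right) = \left(-17 + \sqrt{370}\right) \left(-1425\right) = 24225 - 1425 \sqrt{370}$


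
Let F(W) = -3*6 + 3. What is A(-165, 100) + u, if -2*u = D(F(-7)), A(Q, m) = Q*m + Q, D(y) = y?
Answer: -33315/2 ≈ -16658.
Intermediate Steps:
F(W) = -15 (F(W) = -18 + 3 = -15)
A(Q, m) = Q + Q*m
u = 15/2 (u = -½*(-15) = 15/2 ≈ 7.5000)
A(-165, 100) + u = -165*(1 + 100) + 15/2 = -165*101 + 15/2 = -16665 + 15/2 = -33315/2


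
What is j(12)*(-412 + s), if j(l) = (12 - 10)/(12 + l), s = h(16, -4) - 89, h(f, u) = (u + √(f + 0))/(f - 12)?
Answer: -167/4 ≈ -41.750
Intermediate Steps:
h(f, u) = (u + √f)/(-12 + f)
s = -89 (s = (-4 + √16)/(-12 + 16) - 89 = (-4 + 4)/4 - 89 = (¼)*0 - 89 = 0 - 89 = -89)
j(l) = 2/(12 + l)
j(12)*(-412 + s) = (2/(12 + 12))*(-412 - 89) = (2/24)*(-501) = (2*(1/24))*(-501) = (1/12)*(-501) = -167/4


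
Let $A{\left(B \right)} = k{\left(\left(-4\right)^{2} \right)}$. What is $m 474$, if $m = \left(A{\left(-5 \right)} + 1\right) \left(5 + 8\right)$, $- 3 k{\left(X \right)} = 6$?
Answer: $-6162$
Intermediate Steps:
$k{\left(X \right)} = -2$ ($k{\left(X \right)} = \left(- \frac{1}{3}\right) 6 = -2$)
$A{\left(B \right)} = -2$
$m = -13$ ($m = \left(-2 + 1\right) \left(5 + 8\right) = \left(-1\right) 13 = -13$)
$m 474 = \left(-13\right) 474 = -6162$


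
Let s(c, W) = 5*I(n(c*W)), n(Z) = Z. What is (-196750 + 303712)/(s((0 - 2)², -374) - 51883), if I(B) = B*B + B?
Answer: 35654/3710239 ≈ 0.0096096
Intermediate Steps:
I(B) = B + B² (I(B) = B² + B = B + B²)
s(c, W) = 5*W*c*(1 + W*c) (s(c, W) = 5*((c*W)*(1 + c*W)) = 5*((W*c)*(1 + W*c)) = 5*(W*c*(1 + W*c)) = 5*W*c*(1 + W*c))
(-196750 + 303712)/(s((0 - 2)², -374) - 51883) = (-196750 + 303712)/(5*(-374)*(0 - 2)²*(1 - 374*(0 - 2)²) - 51883) = 106962/(5*(-374)*(-2)²*(1 - 374*(-2)²) - 51883) = 106962/(5*(-374)*4*(1 - 374*4) - 51883) = 106962/(5*(-374)*4*(1 - 1496) - 51883) = 106962/(5*(-374)*4*(-1495) - 51883) = 106962/(11182600 - 51883) = 106962/11130717 = 106962*(1/11130717) = 35654/3710239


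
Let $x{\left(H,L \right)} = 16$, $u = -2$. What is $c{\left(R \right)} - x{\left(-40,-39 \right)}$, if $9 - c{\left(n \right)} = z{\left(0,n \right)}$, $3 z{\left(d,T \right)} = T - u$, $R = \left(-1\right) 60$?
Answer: $\frac{37}{3} \approx 12.333$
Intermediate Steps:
$R = -60$
$z{\left(d,T \right)} = \frac{2}{3} + \frac{T}{3}$ ($z{\left(d,T \right)} = \frac{T - -2}{3} = \frac{T + 2}{3} = \frac{2 + T}{3} = \frac{2}{3} + \frac{T}{3}$)
$c{\left(n \right)} = \frac{25}{3} - \frac{n}{3}$ ($c{\left(n \right)} = 9 - \left(\frac{2}{3} + \frac{n}{3}\right) = \frac{25}{3} - \frac{n}{3}$)
$c{\left(R \right)} - x{\left(-40,-39 \right)} = \left(\frac{25}{3} - -20\right) - 16 = \left(\frac{25}{3} + 20\right) - 16 = \frac{85}{3} - 16 = \frac{37}{3}$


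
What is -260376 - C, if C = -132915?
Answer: -127461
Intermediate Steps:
-260376 - C = -260376 - 1*(-132915) = -260376 + 132915 = -127461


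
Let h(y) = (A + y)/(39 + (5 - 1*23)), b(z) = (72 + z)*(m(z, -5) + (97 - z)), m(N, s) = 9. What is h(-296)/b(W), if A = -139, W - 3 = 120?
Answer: 29/4641 ≈ 0.0062487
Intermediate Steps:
W = 123 (W = 3 + 120 = 123)
b(z) = (72 + z)*(106 - z) (b(z) = (72 + z)*(9 + (97 - z)) = (72 + z)*(106 - z))
h(y) = -139/21 + y/21 (h(y) = (-139 + y)/(39 + (5 - 1*23)) = (-139 + y)/(39 + (5 - 23)) = (-139 + y)/(39 - 18) = (-139 + y)/21 = (-139 + y)*(1/21) = -139/21 + y/21)
h(-296)/b(W) = (-139/21 + (1/21)*(-296))/(7632 - 1*123**2 + 34*123) = (-139/21 - 296/21)/(7632 - 1*15129 + 4182) = -145/(7*(7632 - 15129 + 4182)) = -145/7/(-3315) = -145/7*(-1/3315) = 29/4641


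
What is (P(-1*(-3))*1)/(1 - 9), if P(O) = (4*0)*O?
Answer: 0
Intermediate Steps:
P(O) = 0 (P(O) = 0*O = 0)
(P(-1*(-3))*1)/(1 - 9) = (0*1)/(1 - 9) = 0/(-8) = 0*(-⅛) = 0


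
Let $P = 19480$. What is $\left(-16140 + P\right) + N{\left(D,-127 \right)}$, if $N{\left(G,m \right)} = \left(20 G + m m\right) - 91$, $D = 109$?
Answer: $21558$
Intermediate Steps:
$N{\left(G,m \right)} = -91 + m^{2} + 20 G$ ($N{\left(G,m \right)} = \left(20 G + m^{2}\right) - 91 = \left(m^{2} + 20 G\right) - 91 = -91 + m^{2} + 20 G$)
$\left(-16140 + P\right) + N{\left(D,-127 \right)} = \left(-16140 + 19480\right) + \left(-91 + \left(-127\right)^{2} + 20 \cdot 109\right) = 3340 + \left(-91 + 16129 + 2180\right) = 3340 + 18218 = 21558$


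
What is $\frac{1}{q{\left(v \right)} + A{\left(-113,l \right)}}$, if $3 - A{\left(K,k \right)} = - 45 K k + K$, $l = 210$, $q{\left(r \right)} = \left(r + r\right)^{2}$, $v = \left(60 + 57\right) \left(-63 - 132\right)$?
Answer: $\frac{1}{2081029166} \approx 4.8053 \cdot 10^{-10}$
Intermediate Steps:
$v = -22815$ ($v = 117 \left(-195\right) = -22815$)
$q{\left(r \right)} = 4 r^{2}$ ($q{\left(r \right)} = \left(2 r\right)^{2} = 4 r^{2}$)
$A{\left(K,k \right)} = 3 - K + 45 K k$ ($A{\left(K,k \right)} = 3 - \left(- 45 K k + K\right) = 3 - \left(K - 45 K k\right) = 3 + \left(- K + 45 K k\right) = 3 - K + 45 K k$)
$\frac{1}{q{\left(v \right)} + A{\left(-113,l \right)}} = \frac{1}{4 \left(-22815\right)^{2} + \left(3 - -113 + 45 \left(-113\right) 210\right)} = \frac{1}{4 \cdot 520524225 + \left(3 + 113 - 1067850\right)} = \frac{1}{2082096900 - 1067734} = \frac{1}{2081029166}$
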